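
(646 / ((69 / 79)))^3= 132916478907304 / 328509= 404605289.07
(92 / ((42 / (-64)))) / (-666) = 1472 / 6993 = 0.21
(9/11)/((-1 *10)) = -9/110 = -0.08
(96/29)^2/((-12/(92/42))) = -11776/5887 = -2.00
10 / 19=0.53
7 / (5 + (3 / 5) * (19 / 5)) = 25 / 26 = 0.96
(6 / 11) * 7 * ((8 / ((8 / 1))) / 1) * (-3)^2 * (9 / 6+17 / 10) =109.96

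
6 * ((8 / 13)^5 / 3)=65536 / 371293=0.18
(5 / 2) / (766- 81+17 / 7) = 0.00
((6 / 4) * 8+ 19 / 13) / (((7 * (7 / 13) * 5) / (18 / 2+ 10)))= 95 / 7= 13.57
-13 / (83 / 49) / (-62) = 637 / 5146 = 0.12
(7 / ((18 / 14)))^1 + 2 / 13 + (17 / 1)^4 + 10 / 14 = 68408869 / 819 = 83527.31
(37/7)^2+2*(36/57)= 29.20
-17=-17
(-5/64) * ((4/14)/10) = -1/448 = -0.00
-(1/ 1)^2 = -1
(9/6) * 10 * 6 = 90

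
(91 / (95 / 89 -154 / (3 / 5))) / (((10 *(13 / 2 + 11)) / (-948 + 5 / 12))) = 13156247 / 6824500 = 1.93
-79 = -79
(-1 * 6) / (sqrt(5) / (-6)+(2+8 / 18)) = -4752 / 1891- 324 * sqrt(5) / 1891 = -2.90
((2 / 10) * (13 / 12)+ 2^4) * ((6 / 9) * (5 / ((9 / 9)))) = 54.06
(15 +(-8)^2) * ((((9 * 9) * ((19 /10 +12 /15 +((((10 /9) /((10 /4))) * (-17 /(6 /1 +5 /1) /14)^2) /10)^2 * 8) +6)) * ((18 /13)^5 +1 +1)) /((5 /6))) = 110382161640031138866 /233072822357375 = 473595.16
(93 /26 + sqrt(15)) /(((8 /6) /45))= 12555 /104 + 135 * sqrt(15) /4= 251.43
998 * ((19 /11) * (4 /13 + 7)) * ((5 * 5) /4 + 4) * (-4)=-73856990 /143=-516482.45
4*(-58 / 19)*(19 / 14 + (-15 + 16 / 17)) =350668 / 2261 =155.09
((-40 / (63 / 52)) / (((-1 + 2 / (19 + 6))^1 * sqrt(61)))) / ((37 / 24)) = 416000 * sqrt(61) / 1090131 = 2.98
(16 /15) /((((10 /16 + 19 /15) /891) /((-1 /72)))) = -1584 /227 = -6.98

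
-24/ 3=-8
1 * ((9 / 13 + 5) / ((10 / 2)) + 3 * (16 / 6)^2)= 4382 / 195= 22.47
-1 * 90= -90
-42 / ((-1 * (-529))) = -0.08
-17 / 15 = -1.13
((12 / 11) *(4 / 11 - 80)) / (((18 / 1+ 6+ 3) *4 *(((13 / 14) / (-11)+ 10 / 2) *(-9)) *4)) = 1022 / 224829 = 0.00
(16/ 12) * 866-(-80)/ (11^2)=1155.33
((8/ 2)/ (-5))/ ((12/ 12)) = -4/ 5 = -0.80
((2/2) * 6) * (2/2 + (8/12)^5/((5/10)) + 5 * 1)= 3044/81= 37.58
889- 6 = 883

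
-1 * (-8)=8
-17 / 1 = -17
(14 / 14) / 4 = 1 / 4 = 0.25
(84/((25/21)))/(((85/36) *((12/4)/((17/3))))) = 7056/125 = 56.45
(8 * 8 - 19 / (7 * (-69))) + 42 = 51217 / 483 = 106.04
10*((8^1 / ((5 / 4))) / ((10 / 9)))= 57.60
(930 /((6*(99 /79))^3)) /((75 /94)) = 718357823 /261980730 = 2.74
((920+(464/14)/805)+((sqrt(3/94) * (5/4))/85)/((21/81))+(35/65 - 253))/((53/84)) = 1058.07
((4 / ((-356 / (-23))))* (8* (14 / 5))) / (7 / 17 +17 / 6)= 262752 / 147295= 1.78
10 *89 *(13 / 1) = 11570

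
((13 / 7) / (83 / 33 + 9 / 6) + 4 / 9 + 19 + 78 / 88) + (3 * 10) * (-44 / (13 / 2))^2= 173238994637 / 124144020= 1395.47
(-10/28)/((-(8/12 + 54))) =15/2296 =0.01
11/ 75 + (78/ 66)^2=14006/ 9075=1.54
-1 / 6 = -0.17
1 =1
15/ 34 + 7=253/ 34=7.44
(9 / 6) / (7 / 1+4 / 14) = 7 / 34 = 0.21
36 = 36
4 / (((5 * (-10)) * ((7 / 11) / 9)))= -198 / 175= -1.13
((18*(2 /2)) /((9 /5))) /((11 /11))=10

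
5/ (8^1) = 5/ 8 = 0.62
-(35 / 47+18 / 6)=-176 / 47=-3.74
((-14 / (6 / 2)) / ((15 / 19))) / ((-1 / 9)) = 266 / 5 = 53.20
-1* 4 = -4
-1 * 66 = -66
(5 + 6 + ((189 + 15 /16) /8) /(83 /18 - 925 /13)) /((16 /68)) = 180309157 /3986176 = 45.23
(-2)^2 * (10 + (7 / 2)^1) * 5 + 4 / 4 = 271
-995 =-995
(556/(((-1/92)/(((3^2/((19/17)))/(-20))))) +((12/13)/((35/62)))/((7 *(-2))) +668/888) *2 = 41192.09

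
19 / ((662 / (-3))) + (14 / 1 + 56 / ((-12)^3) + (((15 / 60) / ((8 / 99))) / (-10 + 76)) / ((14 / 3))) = 111237185 / 8007552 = 13.89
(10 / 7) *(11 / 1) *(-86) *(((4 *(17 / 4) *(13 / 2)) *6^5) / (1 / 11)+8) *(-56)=715307380480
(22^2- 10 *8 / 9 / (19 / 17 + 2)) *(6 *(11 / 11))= 459016 / 159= 2886.89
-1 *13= -13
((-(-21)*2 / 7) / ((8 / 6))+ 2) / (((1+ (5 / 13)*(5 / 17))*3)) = 2873 / 1476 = 1.95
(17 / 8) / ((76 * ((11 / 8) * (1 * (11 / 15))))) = 255 / 9196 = 0.03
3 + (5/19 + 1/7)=453/133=3.41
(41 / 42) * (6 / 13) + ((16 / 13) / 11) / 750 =0.45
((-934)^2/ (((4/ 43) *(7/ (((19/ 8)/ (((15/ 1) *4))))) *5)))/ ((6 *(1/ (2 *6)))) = 178178713/ 8400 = 21211.75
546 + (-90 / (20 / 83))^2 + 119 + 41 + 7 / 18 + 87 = 5050643 / 36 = 140295.64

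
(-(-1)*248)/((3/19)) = 4712/3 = 1570.67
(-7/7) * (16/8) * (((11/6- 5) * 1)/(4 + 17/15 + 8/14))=665/599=1.11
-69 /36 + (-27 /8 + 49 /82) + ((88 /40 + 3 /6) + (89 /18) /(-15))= -20579 /8856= -2.32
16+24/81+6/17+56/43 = 354310/19737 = 17.95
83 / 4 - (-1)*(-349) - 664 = -3969 / 4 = -992.25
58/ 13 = 4.46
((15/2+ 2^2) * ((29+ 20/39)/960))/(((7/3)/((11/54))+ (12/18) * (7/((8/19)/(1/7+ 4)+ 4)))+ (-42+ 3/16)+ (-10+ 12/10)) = -32905939/3538761720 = -0.01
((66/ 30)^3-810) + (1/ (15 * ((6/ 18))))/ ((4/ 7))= -399501/ 500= -799.00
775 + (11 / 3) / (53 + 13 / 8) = 775.07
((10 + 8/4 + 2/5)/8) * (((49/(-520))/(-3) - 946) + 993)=2274439/31200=72.90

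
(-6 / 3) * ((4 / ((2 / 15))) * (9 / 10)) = -54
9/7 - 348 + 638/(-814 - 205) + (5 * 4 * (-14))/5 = -2877027/7133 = -403.34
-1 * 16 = -16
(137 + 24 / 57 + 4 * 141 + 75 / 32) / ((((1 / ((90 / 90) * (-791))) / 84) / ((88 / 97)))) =-78184305969 / 1843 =-42422303.84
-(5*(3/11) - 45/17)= 240/187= 1.28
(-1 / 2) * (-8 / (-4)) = -1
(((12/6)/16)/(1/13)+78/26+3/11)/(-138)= -431/12144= -0.04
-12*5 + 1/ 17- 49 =-108.94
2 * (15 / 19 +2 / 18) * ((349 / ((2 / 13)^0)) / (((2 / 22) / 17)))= 20101004 / 171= 117549.73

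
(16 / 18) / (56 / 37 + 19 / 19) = 296 / 837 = 0.35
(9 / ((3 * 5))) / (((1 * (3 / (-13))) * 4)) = -13 / 20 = -0.65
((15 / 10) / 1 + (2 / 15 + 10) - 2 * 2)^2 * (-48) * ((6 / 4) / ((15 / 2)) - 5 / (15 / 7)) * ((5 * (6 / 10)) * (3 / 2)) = 3356224 / 125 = 26849.79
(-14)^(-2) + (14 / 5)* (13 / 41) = 0.89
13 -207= -194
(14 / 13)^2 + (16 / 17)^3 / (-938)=451276500 / 389409293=1.16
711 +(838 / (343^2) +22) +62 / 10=434834894 / 588245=739.21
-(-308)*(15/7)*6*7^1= 27720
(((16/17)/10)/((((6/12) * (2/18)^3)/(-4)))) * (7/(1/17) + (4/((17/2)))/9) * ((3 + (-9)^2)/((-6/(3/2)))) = 396591552/289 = 1372289.11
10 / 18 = 5 / 9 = 0.56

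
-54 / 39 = -18 / 13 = -1.38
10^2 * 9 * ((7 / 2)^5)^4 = 17953259916962700225 / 262144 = 68486251514292.53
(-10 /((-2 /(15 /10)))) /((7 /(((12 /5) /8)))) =9 /28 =0.32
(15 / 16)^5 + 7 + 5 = 13342287 / 1048576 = 12.72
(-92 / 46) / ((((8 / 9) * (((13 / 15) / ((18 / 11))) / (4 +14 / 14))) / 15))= -91125 / 286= -318.62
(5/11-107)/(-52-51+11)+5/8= 3609/2024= 1.78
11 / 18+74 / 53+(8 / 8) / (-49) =92881 / 46746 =1.99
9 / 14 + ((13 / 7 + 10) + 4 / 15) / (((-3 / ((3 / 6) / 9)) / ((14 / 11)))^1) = 22273 / 62370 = 0.36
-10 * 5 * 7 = -350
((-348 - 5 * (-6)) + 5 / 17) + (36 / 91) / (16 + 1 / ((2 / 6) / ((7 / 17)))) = -143996459 / 453271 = -317.68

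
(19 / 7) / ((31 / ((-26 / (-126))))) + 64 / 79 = 894457 / 1080009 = 0.83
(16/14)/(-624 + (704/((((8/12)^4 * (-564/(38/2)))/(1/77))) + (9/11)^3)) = -250228/136845969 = -0.00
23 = 23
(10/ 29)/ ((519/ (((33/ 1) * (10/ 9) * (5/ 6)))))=2750/ 135459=0.02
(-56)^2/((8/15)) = 5880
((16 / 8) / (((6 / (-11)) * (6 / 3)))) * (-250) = 1375 / 3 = 458.33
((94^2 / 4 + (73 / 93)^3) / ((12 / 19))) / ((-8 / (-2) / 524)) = 2211742362535 / 4826142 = 458283.73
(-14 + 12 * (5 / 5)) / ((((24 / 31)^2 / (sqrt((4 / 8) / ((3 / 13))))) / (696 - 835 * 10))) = 3677747 * sqrt(78) / 864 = 37593.73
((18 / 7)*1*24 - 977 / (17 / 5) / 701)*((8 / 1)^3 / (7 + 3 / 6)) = 5236683776 / 1251285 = 4185.04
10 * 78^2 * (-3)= -182520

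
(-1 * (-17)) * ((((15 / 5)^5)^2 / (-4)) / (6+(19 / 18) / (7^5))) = -8931928887 / 213550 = -41825.94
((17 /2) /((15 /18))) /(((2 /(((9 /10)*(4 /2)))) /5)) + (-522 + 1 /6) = -7139 /15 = -475.93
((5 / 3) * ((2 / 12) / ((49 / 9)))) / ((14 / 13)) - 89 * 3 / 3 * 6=-732583 / 1372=-533.95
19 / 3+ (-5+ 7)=25 / 3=8.33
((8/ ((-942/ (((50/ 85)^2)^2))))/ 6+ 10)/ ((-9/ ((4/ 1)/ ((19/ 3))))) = -4720526920/ 6726864861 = -0.70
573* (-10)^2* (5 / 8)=71625 / 2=35812.50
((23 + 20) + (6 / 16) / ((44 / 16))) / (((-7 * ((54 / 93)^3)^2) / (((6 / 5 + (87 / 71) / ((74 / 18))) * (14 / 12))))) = -5524258674851371 / 19657024738560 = -281.03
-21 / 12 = -7 / 4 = -1.75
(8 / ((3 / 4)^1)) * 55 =1760 / 3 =586.67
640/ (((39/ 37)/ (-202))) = -4783360/ 39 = -122650.26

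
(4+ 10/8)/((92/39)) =819/368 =2.23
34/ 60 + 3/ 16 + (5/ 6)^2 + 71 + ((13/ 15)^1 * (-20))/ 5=49667/ 720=68.98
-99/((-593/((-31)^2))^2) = -91428579/351649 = -260.00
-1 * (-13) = 13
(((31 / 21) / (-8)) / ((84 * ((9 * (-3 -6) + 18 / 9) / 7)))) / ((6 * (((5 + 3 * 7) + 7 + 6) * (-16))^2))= 31 / 372081475584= 0.00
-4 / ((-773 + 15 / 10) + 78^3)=-8 / 947561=-0.00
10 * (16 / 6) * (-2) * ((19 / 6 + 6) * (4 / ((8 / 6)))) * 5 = -22000 / 3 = -7333.33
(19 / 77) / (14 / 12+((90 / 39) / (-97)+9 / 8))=575016 / 5284895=0.11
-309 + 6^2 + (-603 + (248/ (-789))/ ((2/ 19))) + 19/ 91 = -63095329/ 71799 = -878.78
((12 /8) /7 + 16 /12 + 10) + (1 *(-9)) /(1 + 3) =781 /84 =9.30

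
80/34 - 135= -2255/17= -132.65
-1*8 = -8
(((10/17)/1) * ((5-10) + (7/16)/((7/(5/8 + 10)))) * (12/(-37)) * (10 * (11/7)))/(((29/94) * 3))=193875/13804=14.04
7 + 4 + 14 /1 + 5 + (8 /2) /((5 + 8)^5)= 11138794 /371293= 30.00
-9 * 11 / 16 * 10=-495 / 8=-61.88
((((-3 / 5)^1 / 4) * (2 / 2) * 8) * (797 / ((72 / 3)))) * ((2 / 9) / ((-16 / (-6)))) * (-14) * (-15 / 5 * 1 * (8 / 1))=-5579 / 5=-1115.80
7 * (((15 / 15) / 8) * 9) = 63 / 8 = 7.88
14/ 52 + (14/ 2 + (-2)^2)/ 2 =75/ 13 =5.77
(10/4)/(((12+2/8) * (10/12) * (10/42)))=36/35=1.03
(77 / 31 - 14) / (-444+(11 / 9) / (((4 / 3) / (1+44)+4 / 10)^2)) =400316 / 15203857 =0.03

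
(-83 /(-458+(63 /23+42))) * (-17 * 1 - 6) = -43907 /9505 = -4.62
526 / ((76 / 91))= 23933 / 38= 629.82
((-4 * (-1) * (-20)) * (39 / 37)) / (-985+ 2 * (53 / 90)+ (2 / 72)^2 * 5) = 20217600 / 235880291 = 0.09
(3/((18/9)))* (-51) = -153/2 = -76.50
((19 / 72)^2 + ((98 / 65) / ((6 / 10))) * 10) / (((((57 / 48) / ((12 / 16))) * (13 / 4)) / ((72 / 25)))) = 3396266 / 240825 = 14.10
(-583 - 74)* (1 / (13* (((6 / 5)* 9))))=-365 / 78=-4.68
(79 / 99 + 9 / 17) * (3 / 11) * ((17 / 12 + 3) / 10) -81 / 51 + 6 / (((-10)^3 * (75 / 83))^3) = -206585548051165859 / 144632812500000000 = -1.43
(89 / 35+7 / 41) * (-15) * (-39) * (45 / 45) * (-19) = -8656362 / 287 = -30161.54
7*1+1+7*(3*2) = 50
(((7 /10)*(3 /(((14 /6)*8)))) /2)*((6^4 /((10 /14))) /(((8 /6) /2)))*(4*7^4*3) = 4410829.08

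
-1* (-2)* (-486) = -972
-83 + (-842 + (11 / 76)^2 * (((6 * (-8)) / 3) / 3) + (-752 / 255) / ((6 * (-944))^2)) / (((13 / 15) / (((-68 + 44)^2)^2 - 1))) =-51568841358178531513 / 159965372736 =-322375027.02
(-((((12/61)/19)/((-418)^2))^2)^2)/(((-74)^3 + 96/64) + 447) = 0.00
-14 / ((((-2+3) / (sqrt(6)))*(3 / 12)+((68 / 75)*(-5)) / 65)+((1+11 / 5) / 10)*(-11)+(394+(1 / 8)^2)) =-34053032832 / 949656032113+3634176*sqrt(6) / 949656032113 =-0.04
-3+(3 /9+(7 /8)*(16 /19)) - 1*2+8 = 232 /57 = 4.07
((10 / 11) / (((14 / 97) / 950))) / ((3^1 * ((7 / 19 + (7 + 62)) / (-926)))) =-4053217750 / 152229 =-26625.79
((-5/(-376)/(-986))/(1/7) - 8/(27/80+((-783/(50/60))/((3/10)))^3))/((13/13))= -86024487438415/911213209710985968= -0.00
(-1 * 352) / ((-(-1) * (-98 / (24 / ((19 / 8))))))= 33792 / 931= 36.30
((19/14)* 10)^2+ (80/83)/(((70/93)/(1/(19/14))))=14305337/77273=185.13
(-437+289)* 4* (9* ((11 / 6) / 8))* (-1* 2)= 2442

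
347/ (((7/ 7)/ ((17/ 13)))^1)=5899/ 13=453.77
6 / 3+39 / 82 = 203 / 82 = 2.48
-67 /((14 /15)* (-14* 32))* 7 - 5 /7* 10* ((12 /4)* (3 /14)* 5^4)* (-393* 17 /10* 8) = 96206407035 /6272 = 15339031.73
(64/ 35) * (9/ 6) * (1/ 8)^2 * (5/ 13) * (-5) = -0.08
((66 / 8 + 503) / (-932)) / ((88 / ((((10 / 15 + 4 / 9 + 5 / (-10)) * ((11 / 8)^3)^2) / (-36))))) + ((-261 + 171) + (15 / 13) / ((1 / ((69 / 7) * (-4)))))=-135.49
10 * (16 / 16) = 10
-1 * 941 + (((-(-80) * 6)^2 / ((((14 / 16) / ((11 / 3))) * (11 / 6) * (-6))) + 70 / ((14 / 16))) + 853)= -614456 / 7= -87779.43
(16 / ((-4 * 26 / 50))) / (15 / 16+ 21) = -1600 / 4563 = -0.35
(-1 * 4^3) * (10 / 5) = -128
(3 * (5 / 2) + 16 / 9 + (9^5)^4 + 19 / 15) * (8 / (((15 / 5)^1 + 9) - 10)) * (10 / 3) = 4376759565260494372156 / 27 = 162102206120759050820.59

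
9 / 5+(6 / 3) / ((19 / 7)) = 241 / 95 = 2.54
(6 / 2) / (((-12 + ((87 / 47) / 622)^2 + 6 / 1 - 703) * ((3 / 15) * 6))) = -427313378 / 121186072487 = -0.00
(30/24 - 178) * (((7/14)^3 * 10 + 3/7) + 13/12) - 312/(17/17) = -4801/6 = -800.17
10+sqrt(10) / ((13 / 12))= 12.92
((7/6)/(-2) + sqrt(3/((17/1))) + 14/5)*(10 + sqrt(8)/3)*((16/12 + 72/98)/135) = 152*(sqrt(2) + 15)*(60*sqrt(51) + 2261)/15181425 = 0.44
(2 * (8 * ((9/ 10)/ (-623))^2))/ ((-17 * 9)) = -36/ 164954825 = -0.00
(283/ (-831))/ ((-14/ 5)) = 1415/ 11634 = 0.12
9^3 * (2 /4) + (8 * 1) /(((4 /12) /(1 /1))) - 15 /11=8517 /22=387.14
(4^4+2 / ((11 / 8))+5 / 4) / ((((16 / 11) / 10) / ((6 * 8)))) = 170745 / 2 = 85372.50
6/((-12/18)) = -9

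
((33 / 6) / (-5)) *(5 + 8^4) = -45111 / 10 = -4511.10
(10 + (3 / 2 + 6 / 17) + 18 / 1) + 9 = 1321 / 34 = 38.85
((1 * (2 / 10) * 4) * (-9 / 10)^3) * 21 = -15309 / 1250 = -12.25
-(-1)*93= 93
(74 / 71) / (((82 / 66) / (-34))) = -28.52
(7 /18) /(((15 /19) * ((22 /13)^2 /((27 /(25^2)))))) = 22477 /3025000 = 0.01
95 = 95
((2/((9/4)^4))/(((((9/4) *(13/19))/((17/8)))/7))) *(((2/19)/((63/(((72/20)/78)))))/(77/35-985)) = -0.00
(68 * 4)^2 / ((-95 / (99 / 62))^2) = 181279296 / 8673025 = 20.90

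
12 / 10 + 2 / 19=124 / 95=1.31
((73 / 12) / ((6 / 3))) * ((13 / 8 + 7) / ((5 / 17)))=89.20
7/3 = 2.33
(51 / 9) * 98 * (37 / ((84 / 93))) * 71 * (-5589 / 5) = -18054338589 / 10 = -1805433858.90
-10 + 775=765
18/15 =1.20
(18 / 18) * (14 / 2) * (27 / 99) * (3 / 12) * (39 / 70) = 117 / 440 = 0.27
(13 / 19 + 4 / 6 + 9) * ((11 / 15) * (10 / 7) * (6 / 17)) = 25960 / 6783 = 3.83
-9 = -9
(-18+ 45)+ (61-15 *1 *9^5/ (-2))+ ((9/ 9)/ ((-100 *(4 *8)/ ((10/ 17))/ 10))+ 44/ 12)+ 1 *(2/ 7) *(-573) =5058495227/ 11424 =442795.45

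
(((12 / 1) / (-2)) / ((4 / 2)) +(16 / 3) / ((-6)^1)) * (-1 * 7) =27.22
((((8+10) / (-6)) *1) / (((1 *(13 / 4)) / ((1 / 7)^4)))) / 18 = -2 / 93639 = -0.00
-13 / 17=-0.76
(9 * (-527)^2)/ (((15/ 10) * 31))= 53754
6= 6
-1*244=-244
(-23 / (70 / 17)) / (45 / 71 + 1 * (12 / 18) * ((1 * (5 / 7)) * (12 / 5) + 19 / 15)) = -249849 / 117242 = -2.13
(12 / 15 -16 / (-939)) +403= 1895921 / 4695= 403.82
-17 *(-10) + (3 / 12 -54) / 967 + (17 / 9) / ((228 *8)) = 169.95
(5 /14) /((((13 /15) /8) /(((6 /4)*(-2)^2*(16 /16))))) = 1800 /91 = 19.78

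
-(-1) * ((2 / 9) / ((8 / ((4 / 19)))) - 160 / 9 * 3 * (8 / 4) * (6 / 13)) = -109427 / 2223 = -49.22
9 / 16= 0.56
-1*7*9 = -63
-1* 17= -17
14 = 14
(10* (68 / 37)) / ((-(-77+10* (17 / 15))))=2040 / 7289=0.28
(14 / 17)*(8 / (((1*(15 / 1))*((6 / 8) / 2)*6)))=448 / 2295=0.20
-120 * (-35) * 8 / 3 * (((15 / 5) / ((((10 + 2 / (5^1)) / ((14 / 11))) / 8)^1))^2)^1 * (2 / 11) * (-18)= -71124480000 / 224939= -316194.52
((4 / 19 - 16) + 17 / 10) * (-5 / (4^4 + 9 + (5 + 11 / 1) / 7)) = 18739 / 71098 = 0.26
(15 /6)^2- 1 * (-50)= 225 /4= 56.25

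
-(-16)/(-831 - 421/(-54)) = -864/44453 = -0.02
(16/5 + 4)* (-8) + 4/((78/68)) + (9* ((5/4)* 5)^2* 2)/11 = 168299/17160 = 9.81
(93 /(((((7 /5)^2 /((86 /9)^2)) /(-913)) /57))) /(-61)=99431269300 /26901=3696192.31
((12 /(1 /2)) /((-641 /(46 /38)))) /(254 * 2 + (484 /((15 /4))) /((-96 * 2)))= -99360 /1112174101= -0.00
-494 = -494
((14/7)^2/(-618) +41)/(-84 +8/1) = -0.54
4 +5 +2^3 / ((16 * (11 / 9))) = 207 / 22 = 9.41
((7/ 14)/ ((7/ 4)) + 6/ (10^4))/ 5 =10021/ 175000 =0.06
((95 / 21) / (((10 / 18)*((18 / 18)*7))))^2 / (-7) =-3249 / 16807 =-0.19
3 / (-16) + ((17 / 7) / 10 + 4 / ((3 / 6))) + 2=5631 / 560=10.06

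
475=475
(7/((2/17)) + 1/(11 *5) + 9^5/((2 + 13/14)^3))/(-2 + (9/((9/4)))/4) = -18274575947/7581310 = -2410.48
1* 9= 9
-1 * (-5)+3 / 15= 26 / 5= 5.20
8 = 8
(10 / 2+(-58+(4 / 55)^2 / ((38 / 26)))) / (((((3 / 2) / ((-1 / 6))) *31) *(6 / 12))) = 196514 / 517275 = 0.38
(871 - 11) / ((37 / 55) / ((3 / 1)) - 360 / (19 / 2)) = -2696100 / 118097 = -22.83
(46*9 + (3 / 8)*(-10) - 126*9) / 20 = -579 / 16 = -36.19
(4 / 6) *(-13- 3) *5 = -160 / 3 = -53.33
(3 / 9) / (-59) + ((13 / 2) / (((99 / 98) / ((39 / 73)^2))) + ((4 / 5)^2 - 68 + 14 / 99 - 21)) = -67224115001 / 778167225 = -86.39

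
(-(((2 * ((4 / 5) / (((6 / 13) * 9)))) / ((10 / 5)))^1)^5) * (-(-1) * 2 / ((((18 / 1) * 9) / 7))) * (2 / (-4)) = 41584816 / 3632067084375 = 0.00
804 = 804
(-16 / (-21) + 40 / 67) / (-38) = -956 / 26733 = -0.04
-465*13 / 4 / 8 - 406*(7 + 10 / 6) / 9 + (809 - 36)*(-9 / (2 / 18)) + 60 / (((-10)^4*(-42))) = -47773809233 / 756000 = -63192.87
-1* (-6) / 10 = 3 / 5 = 0.60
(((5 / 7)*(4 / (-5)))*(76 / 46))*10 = -9.44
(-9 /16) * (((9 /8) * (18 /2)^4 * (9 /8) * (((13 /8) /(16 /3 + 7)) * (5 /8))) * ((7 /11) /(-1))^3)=99.12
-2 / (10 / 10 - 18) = 2 / 17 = 0.12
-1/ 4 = -0.25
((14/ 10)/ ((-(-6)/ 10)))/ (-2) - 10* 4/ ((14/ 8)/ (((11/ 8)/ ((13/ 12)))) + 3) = -17863/ 1734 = -10.30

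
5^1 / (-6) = -5 / 6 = -0.83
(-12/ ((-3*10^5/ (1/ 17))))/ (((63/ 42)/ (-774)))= -129/ 106250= -0.00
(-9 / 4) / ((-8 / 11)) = 99 / 32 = 3.09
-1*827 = -827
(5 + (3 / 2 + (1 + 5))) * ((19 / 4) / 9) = 475 / 72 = 6.60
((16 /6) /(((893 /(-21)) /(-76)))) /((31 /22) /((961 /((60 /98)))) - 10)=-3742816 /7852525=-0.48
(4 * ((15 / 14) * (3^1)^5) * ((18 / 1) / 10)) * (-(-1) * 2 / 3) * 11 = 96228 / 7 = 13746.86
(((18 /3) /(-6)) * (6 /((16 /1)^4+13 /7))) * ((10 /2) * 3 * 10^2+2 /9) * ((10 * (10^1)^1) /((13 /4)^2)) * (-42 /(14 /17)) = 1028312320 /15506257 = 66.32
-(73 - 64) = -9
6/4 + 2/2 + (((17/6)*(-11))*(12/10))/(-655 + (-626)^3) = 6132876149/2453150310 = 2.50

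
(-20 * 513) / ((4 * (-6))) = 855 / 2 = 427.50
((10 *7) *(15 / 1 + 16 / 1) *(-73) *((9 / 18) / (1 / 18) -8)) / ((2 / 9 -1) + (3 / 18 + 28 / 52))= 37067940 / 17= 2180467.06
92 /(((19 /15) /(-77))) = -106260 /19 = -5592.63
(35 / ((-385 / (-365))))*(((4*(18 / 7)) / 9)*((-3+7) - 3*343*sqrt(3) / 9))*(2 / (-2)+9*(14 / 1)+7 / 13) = 19061760 / 1001 - 77835520*sqrt(3) / 143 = -923720.05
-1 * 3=-3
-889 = -889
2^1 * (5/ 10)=1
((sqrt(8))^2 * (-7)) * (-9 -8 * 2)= 1400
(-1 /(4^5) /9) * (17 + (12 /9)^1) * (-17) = 935 /27648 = 0.03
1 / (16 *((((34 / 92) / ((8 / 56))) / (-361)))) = -8303 / 952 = -8.72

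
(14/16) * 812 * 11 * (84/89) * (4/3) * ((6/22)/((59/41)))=9787848/5251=1864.00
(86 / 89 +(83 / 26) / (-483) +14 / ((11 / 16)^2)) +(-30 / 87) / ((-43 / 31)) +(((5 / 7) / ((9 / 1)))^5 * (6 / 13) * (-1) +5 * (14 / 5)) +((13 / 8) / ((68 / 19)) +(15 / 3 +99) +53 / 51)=108621086707047291635743 / 722592435818523318048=150.32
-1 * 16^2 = -256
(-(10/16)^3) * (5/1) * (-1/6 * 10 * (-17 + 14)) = -3125/512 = -6.10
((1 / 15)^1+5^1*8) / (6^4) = 601 / 19440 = 0.03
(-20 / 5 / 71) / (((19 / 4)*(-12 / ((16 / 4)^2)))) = 64 / 4047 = 0.02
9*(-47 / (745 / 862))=-364626 / 745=-489.43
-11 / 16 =-0.69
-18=-18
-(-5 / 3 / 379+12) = -13639 / 1137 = -12.00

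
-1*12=-12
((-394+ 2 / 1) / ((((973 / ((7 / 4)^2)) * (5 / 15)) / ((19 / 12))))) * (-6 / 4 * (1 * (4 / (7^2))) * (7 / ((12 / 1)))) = 931 / 2224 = 0.42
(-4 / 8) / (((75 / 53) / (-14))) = 371 / 75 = 4.95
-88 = -88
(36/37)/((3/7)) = 84/37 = 2.27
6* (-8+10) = 12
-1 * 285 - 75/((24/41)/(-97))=97145/8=12143.12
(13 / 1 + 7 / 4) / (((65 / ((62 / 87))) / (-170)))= -31093 / 1131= -27.49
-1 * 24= -24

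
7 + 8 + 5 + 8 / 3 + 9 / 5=367 / 15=24.47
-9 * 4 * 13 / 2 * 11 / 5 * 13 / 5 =-33462 / 25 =-1338.48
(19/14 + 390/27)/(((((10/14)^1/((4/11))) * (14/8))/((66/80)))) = 1991/525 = 3.79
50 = 50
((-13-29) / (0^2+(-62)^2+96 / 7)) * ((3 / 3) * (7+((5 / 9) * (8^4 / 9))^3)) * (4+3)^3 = -144371093211246209 / 2391838794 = -60359876.08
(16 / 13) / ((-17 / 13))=-16 / 17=-0.94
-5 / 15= -1 / 3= -0.33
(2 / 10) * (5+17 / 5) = 42 / 25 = 1.68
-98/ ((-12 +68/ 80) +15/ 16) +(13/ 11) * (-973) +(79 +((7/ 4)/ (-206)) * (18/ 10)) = -39297208581/ 37026440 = -1061.33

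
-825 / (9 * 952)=-275 / 2856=-0.10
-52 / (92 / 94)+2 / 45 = -54944 / 1035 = -53.09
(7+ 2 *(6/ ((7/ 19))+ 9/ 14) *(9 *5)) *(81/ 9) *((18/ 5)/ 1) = 1735668/ 35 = 49590.51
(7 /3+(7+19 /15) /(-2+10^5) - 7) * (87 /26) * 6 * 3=-281.07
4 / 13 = 0.31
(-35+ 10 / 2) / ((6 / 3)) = -15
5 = 5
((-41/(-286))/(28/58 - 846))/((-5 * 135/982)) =0.00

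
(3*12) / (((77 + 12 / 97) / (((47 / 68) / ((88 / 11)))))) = 41031 / 1017416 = 0.04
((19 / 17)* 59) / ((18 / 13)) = 14573 / 306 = 47.62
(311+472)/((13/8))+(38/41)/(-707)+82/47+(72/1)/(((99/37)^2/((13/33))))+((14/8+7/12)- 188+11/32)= 302.23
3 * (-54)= -162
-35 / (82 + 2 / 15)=-75 / 176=-0.43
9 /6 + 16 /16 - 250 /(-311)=2055 /622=3.30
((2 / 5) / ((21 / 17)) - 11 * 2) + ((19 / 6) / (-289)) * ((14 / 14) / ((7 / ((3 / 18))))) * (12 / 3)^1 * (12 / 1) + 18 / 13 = -8009662 / 394485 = -20.30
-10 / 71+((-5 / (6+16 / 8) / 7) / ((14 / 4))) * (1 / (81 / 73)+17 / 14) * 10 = -5369545 / 7890372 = -0.68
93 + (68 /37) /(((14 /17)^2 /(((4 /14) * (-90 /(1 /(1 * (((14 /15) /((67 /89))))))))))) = 802635 /121471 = 6.61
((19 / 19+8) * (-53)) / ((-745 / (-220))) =-20988 / 149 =-140.86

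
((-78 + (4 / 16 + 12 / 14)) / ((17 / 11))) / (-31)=1.60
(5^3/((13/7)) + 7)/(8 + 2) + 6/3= 613/65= 9.43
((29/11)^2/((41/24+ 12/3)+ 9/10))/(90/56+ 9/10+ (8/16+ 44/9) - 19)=-127159200/1342478423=-0.09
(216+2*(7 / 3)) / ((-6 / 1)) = -331 / 9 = -36.78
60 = 60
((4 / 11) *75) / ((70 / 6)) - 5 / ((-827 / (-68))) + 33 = 2224087 / 63679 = 34.93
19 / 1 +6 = 25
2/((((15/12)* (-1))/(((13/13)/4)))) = -2/5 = -0.40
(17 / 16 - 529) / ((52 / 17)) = -143599 / 832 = -172.59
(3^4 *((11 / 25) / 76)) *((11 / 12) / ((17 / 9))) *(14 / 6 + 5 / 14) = 1107513 / 1808800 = 0.61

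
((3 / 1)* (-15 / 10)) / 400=-9 / 800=-0.01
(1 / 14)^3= 1 / 2744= 0.00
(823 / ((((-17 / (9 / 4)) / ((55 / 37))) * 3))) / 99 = -4115 / 7548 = -0.55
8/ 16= 1/ 2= 0.50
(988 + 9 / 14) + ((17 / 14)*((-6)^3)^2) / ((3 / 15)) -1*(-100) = 3981001 / 14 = 284357.21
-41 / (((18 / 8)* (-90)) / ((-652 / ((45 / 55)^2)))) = -6469144 / 32805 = -197.20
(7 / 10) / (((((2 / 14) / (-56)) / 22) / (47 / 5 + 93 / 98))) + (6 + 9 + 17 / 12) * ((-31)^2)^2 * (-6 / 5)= -912791921 / 50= -18255838.42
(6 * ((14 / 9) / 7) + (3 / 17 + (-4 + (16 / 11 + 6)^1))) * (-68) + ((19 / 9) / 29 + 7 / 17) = -16452410 / 48807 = -337.09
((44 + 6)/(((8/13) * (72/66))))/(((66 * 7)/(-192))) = -30.95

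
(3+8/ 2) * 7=49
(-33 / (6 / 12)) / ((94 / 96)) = -3168 / 47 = -67.40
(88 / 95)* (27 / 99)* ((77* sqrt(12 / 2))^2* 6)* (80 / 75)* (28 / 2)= 382491648 / 475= 805245.57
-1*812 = -812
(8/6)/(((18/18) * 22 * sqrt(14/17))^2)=0.00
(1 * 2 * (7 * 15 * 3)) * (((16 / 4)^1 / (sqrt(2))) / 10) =126 * sqrt(2) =178.19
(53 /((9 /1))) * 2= 106 /9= 11.78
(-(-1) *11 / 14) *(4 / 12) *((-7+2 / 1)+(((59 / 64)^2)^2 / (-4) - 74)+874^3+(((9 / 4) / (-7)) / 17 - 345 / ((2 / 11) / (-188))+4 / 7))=19559804883369520913 / 111803367424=174948262.60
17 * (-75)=-1275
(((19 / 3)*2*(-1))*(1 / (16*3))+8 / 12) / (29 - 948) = -29 / 66168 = -0.00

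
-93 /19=-4.89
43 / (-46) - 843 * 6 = -232711 / 46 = -5058.93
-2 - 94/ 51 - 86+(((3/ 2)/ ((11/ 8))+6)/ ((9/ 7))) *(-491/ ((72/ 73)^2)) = -4178427817/ 1454112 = -2873.53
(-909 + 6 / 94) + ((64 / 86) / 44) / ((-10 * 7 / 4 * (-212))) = -37483168612 / 41238505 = -908.94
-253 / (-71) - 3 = 40 / 71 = 0.56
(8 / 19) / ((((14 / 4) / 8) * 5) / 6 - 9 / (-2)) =768 / 8873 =0.09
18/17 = 1.06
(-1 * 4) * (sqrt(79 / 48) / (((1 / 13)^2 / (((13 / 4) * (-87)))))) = 63713 * sqrt(237) / 4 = 245212.29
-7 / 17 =-0.41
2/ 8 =1/ 4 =0.25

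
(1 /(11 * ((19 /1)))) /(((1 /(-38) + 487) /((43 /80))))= 43 /8142200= 0.00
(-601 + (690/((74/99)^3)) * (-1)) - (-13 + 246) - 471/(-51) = -8531626487/3444404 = -2476.95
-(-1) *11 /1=11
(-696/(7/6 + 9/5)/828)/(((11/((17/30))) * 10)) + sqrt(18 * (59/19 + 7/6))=-493/337755 + sqrt(27759)/19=8.77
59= 59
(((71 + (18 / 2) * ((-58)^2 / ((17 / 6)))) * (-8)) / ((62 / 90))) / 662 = -32915340 / 174437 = -188.69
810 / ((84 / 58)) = 3915 / 7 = 559.29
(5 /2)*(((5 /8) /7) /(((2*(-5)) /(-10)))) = 25 /112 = 0.22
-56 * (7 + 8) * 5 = -4200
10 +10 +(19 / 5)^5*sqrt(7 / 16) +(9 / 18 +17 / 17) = 43 / 2 +2476099*sqrt(7) / 12500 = 545.59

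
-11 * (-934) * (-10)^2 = 1027400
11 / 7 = 1.57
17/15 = 1.13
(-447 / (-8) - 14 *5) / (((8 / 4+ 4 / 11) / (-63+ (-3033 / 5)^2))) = -5716254951 / 2600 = -2198559.60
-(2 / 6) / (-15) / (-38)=-0.00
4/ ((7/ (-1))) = -4/ 7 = -0.57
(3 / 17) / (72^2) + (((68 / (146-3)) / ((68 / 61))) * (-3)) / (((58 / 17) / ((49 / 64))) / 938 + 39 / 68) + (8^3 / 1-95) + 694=4209135991370989 / 3796162628544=1108.79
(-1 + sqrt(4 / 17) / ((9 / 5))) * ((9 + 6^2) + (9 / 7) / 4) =-33.11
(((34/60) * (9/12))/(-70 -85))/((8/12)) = -51/12400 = -0.00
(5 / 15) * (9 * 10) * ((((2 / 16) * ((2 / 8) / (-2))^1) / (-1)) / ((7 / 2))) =15 / 112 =0.13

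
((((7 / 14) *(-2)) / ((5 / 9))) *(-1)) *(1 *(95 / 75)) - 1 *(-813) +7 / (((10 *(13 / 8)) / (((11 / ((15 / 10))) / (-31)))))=24638758 / 30225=815.18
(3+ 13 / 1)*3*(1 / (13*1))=48 / 13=3.69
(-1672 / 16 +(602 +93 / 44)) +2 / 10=499.81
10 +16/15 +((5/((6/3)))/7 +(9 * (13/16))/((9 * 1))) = 20557/1680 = 12.24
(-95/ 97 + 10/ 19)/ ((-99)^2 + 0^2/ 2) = -835/ 18063243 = -0.00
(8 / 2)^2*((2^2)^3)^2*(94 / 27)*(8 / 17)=49283072 / 459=107370.53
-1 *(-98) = 98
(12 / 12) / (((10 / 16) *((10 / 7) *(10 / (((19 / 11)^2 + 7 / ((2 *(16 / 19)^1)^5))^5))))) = 32450427909815347363354735420635018983397063815175 / 551628014691353620265129512829966389796789026816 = 58.83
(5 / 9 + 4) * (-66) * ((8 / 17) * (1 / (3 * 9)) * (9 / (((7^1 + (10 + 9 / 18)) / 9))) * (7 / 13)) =-13.06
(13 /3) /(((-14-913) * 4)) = -13 /11124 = -0.00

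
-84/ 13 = -6.46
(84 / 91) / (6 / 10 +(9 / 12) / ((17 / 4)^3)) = 98260 / 64909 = 1.51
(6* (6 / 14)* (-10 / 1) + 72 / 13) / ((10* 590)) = -459 / 134225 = -0.00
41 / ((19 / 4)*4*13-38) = 41 / 209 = 0.20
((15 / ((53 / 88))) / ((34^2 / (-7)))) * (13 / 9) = -0.22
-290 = -290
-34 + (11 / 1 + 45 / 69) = -514 / 23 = -22.35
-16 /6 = -8 /3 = -2.67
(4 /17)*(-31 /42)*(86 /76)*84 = -5332 /323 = -16.51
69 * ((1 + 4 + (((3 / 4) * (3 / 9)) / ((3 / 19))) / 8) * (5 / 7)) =57385 / 224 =256.18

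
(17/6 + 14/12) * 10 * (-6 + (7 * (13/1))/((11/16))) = 55600/11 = 5054.55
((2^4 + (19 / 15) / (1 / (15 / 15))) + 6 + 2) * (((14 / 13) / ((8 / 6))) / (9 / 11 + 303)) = 29183 / 434460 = 0.07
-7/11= -0.64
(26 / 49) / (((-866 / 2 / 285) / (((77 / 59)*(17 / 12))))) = -230945 / 357658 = -0.65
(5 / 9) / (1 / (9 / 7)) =5 / 7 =0.71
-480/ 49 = -9.80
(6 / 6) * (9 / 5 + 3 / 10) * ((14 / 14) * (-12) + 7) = -21 / 2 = -10.50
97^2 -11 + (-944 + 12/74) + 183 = 319575/37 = 8637.16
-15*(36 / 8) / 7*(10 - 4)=-405 / 7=-57.86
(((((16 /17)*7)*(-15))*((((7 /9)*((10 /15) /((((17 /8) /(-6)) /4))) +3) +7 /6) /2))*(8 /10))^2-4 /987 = 1103094285812 /247305681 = 4460.45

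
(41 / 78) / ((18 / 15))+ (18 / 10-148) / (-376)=181877 / 219960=0.83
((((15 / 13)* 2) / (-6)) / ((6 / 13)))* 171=-285 / 2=-142.50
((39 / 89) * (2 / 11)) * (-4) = -312 / 979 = -0.32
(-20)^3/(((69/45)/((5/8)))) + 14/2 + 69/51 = -1271734/391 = -3252.52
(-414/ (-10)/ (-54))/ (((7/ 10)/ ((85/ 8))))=-1955/ 168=-11.64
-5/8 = -0.62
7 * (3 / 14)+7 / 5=2.90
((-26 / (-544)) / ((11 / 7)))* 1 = 0.03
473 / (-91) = -473 / 91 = -5.20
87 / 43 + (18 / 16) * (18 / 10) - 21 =-16.95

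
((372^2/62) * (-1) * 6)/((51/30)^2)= -1339200/289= -4633.91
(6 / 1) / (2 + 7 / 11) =66 / 29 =2.28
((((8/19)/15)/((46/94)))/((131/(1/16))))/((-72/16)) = -47/7728345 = -0.00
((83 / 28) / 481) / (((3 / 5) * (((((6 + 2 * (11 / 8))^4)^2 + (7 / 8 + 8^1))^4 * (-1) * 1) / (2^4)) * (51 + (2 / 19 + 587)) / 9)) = -436357731063599443476480 / 262426036169040105280196047456085000204948252523334714177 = -0.00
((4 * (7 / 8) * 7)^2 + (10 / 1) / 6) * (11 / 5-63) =-36596.53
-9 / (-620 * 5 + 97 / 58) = 58 / 19967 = 0.00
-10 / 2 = -5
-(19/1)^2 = -361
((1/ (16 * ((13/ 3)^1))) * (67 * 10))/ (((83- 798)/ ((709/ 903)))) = -47503/ 4476472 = -0.01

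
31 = 31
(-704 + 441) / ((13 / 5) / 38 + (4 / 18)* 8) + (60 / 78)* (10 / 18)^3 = -4258144960 / 29918889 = -142.32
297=297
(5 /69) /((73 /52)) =0.05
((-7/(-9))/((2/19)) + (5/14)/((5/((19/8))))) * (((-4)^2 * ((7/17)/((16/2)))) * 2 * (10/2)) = 38095/612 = 62.25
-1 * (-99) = 99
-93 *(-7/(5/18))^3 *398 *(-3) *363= -80631647900496/125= -645053183203.97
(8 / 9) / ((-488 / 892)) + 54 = 28754 / 549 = 52.38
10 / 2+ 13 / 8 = 53 / 8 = 6.62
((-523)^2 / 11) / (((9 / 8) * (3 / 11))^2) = 264148.72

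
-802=-802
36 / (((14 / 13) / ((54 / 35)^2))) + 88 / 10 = 757804 / 8575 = 88.37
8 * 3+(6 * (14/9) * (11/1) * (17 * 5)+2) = 8752.67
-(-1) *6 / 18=1 / 3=0.33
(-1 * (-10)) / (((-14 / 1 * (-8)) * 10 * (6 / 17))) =0.03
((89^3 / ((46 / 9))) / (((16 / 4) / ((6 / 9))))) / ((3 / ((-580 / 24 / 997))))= -102220505 / 550344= -185.74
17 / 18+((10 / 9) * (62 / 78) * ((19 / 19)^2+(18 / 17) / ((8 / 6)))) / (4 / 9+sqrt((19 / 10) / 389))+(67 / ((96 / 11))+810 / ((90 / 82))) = 2898693718667 / 3863497248-28365 * sqrt(73910) / 13414921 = 749.70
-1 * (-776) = 776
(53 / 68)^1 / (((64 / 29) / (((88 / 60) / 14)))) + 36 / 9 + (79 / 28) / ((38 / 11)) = 4.85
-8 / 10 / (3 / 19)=-76 / 15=-5.07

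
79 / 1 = 79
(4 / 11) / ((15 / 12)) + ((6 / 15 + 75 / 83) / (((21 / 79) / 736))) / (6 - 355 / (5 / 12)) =-161210848 / 40550895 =-3.98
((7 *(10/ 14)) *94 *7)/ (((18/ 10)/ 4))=65800/ 9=7311.11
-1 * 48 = -48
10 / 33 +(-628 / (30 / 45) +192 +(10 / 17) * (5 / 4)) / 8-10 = -103.36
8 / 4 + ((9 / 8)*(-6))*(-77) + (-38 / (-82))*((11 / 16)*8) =85985 / 164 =524.30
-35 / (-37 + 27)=7 / 2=3.50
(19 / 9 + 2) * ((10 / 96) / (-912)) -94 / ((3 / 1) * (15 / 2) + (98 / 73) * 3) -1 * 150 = -78097585907 / 508633344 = -153.54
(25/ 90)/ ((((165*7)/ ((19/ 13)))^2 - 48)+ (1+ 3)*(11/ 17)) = 30685/ 68982752394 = 0.00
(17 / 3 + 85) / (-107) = -272 / 321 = -0.85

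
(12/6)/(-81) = -2/81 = -0.02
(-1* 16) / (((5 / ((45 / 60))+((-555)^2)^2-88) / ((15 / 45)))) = -16 / 284638201631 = -0.00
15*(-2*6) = -180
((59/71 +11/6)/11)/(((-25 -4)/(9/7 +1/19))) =-101015/9036951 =-0.01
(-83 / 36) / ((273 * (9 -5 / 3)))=-83 / 72072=-0.00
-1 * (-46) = 46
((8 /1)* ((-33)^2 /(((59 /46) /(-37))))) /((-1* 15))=4942608 /295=16754.60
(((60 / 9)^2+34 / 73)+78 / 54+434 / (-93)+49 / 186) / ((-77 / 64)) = -54683168 / 1568259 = -34.87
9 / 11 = 0.82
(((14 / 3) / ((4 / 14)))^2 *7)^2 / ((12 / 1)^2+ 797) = 282475249 / 76221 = 3706.00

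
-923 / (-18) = 923 / 18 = 51.28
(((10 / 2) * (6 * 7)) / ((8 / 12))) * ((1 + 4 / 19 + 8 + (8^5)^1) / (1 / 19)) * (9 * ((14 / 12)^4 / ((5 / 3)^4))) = 847814442489 / 2000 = 423907221.24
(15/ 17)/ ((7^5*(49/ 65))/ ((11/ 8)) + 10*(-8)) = 0.00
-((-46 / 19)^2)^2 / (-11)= 4477456 / 1433531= 3.12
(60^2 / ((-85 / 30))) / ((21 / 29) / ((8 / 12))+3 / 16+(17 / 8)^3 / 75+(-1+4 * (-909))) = 24053760000 / 68826239491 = 0.35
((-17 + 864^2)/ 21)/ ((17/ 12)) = 2985916/ 119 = 25091.73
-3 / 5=-0.60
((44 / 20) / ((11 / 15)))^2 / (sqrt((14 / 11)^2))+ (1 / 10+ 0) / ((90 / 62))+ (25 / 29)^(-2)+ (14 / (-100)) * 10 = 279008 / 39375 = 7.09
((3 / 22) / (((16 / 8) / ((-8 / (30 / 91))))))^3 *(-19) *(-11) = -14317849 / 15125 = -946.63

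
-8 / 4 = -2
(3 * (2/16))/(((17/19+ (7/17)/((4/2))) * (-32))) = -323/30336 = -0.01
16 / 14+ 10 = 78 / 7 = 11.14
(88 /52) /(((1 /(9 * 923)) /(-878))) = -12342924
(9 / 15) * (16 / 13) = 0.74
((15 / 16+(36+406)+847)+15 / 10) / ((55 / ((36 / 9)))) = 20663 / 220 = 93.92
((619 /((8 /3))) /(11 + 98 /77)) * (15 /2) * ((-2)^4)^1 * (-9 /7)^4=14891283 /2401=6202.12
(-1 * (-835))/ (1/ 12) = 10020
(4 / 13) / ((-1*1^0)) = -4 / 13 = -0.31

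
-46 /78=-23 /39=-0.59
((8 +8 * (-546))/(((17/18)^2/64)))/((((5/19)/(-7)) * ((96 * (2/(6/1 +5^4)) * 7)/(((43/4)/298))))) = 6068783844/43061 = 140934.58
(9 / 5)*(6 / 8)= 1.35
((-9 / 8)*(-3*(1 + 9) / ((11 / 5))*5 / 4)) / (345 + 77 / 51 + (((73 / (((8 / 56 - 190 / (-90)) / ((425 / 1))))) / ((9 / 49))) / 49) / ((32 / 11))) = 48883500 / 2223504173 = 0.02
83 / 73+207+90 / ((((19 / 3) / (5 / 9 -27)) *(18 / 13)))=-63.27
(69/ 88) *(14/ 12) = 161/ 176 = 0.91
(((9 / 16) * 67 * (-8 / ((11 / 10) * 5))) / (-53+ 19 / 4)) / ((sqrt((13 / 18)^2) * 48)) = 1809 / 55198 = 0.03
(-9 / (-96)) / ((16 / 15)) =45 / 512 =0.09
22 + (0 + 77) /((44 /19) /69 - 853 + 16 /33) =21.91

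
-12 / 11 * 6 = -72 / 11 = -6.55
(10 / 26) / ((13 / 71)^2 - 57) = -25205 / 3733184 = -0.01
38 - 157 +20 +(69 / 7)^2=-90 / 49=-1.84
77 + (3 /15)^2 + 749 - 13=20326 /25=813.04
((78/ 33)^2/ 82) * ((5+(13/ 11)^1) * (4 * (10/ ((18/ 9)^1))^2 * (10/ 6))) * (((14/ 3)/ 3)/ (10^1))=16088800/ 1473417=10.92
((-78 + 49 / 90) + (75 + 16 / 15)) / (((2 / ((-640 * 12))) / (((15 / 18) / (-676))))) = -10000 / 1521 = -6.57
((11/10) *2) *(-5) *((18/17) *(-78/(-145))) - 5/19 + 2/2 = -258926/46835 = -5.53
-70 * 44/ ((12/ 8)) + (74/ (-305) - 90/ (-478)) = -449045083/ 218685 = -2053.39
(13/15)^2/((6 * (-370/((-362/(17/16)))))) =244712/2122875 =0.12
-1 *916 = -916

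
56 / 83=0.67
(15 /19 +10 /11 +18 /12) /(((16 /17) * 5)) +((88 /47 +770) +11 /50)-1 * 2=6057034963 /7858400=770.77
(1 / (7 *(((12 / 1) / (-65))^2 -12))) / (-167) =4225 / 59099964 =0.00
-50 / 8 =-25 / 4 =-6.25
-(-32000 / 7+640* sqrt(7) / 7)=32000 / 7 - 640* sqrt(7) / 7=4329.53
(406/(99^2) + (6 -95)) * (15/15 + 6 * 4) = -21797075/9801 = -2223.96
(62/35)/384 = 31/6720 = 0.00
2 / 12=1 / 6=0.17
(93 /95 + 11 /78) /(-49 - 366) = -8299 /3075150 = -0.00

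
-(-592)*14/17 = 8288/17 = 487.53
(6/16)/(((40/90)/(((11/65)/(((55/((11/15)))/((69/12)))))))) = 2277/208000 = 0.01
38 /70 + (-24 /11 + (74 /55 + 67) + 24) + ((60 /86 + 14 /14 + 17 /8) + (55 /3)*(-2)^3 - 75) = -50514271 /397320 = -127.14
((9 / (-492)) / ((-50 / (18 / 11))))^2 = 729 / 2034010000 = 0.00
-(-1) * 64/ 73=64/ 73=0.88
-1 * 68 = -68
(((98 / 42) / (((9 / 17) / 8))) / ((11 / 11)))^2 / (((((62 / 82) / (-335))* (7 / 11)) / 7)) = -136928939840 / 22599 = -6059070.75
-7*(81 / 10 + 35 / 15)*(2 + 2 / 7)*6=-5008 / 5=-1001.60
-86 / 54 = -43 / 27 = -1.59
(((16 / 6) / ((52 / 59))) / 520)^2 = 3481 / 102819600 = 0.00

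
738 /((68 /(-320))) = -3472.94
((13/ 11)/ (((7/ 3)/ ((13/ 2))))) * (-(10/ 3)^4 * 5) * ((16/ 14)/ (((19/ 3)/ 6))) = -67600000/ 30723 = -2200.31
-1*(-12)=12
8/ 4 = 2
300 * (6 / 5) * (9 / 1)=3240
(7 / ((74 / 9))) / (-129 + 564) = 0.00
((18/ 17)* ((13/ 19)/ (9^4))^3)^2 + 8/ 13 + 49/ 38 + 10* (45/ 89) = 215671133070176554247364426366262363/ 30982610747178988933274156770166106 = 6.96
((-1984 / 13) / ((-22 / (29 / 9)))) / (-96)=-899 / 3861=-0.23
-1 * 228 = -228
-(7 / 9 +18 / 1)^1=-169 / 9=-18.78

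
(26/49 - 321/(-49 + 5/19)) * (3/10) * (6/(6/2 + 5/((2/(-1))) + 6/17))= 49407831/3289615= 15.02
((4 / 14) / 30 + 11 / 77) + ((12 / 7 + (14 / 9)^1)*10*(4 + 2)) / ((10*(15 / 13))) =772 / 45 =17.16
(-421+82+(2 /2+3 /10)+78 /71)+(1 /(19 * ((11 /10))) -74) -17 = -63444673 /148390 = -427.55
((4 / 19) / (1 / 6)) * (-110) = -2640 / 19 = -138.95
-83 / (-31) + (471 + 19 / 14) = 206165 / 434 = 475.03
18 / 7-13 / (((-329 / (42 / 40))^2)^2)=14053481272629 / 5465242720000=2.57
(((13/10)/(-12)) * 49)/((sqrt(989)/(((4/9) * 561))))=-119119 * sqrt(989)/89010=-42.09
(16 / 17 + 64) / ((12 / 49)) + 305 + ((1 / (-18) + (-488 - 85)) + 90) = 26659 / 306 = 87.12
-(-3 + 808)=-805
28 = 28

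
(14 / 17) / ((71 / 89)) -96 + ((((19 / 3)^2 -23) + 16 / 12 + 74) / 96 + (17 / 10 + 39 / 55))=-65670223 / 716958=-91.60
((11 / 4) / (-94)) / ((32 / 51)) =-0.05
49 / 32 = 1.53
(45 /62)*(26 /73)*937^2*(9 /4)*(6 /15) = 924501357 /4526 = 204264.55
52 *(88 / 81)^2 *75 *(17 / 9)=8694.93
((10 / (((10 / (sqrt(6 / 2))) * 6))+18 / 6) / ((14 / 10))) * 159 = 265 * sqrt(3) / 14+2385 / 7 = 373.50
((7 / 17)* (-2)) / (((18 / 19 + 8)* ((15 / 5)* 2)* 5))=-0.00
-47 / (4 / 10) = -235 / 2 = -117.50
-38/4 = -19/2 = -9.50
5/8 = 0.62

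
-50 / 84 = -25 / 42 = -0.60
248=248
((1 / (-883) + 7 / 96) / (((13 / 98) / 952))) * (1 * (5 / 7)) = 25344025 / 68874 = 367.98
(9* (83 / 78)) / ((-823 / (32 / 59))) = -3984 / 631241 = -0.01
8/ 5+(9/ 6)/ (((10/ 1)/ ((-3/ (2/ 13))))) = -53/ 40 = -1.32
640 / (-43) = -640 / 43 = -14.88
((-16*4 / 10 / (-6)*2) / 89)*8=0.19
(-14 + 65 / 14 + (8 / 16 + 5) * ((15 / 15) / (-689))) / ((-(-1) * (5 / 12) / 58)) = -31436928 / 24115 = -1303.63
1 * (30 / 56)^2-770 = -603455 / 784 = -769.71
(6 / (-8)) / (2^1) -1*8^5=-32768.38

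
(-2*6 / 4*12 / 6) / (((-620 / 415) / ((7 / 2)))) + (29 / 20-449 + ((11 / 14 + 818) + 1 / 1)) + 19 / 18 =7564901 / 19530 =387.35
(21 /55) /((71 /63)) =1323 /3905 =0.34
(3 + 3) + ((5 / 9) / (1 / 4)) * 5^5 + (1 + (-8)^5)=-232349 / 9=-25816.56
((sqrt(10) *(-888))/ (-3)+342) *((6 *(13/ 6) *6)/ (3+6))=2964+7696 *sqrt(10)/ 3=11076.30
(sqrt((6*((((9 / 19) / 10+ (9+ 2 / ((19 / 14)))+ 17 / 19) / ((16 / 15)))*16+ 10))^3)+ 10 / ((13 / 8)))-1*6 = 2 / 13+ 20661*sqrt(392559) / 361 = 35859.02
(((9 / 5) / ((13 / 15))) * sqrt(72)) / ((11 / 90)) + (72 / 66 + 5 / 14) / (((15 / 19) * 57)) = 223 / 6930 + 14580 * sqrt(2) / 143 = 144.22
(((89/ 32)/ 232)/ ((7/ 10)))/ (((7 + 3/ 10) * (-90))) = -445/ 17071488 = -0.00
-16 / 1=-16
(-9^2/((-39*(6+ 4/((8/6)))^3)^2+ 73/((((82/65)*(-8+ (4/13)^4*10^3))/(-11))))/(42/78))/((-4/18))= 0.00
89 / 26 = 3.42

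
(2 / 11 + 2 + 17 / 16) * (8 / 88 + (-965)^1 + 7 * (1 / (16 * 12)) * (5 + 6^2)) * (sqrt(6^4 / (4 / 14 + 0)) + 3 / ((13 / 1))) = -3485494203 * sqrt(14) / 61952 - 1161831401 / 1610752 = -211231.45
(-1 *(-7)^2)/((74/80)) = -52.97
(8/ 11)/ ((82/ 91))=364/ 451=0.81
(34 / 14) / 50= 17 / 350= 0.05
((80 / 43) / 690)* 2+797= 2364715 / 2967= 797.01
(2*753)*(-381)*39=-22377654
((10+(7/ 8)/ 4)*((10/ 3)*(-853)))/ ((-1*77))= 464885/ 1232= 377.34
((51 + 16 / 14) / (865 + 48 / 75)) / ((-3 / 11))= -100375 / 454461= -0.22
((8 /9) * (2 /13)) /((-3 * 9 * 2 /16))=-128 /3159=-0.04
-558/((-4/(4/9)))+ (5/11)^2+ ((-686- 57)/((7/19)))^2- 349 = 24112351971/5929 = 4066849.72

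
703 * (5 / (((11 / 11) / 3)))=10545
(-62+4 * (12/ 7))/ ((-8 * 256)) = 193/ 7168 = 0.03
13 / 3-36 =-95 / 3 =-31.67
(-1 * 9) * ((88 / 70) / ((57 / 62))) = -8184 / 665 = -12.31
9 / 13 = 0.69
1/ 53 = 0.02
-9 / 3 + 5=2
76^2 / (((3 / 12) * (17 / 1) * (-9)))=-23104 / 153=-151.01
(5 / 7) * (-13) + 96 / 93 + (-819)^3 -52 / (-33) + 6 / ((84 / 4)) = -561988390496 / 1023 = -549353265.39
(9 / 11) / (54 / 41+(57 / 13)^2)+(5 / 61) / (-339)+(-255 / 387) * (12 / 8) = -293533202899 / 309378312210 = -0.95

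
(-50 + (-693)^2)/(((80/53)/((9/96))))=76351641/2560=29824.86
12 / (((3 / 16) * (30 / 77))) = 2464 / 15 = 164.27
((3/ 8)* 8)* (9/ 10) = 2.70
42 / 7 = 6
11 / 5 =2.20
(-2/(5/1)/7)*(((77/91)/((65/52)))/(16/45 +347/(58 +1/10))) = -32868/5376995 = -0.01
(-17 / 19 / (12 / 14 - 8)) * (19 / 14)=17 / 100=0.17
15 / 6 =5 / 2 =2.50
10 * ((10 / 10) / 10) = 1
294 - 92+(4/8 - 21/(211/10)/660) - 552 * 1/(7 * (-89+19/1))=115790351/568645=203.63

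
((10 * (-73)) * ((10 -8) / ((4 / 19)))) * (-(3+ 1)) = 27740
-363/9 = -121/3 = -40.33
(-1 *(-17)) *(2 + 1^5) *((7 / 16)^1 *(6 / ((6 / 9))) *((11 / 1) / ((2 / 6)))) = 106029 / 16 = 6626.81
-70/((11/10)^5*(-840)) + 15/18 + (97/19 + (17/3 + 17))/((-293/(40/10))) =2721654721/5379425502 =0.51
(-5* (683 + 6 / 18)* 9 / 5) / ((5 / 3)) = -3690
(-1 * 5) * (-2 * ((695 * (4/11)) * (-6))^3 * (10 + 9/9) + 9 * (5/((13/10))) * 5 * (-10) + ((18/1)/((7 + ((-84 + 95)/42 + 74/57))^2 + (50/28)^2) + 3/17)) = -27744448033748349457635/72339138157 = -383533018786.23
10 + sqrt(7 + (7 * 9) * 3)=24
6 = 6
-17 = -17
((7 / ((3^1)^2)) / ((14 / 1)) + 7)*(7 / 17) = 889 / 306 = 2.91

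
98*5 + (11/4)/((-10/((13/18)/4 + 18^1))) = 1396801/2880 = 485.00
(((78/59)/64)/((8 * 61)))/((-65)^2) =3/299436800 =0.00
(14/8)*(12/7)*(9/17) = 27/17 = 1.59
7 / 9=0.78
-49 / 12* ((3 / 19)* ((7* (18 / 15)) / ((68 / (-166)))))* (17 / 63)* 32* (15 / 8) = 4067 / 19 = 214.05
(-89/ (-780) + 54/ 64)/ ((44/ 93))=185287/ 91520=2.02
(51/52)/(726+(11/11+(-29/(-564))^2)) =4055724/3006336229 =0.00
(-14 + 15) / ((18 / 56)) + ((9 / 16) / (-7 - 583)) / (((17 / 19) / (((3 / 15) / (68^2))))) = 103888331261 / 33392678400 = 3.11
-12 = -12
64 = 64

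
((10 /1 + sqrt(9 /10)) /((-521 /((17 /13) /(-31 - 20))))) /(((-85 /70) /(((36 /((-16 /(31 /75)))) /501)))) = 217*sqrt(10) /9614273500 + 217 /288428205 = 0.00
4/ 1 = 4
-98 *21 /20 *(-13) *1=13377 /10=1337.70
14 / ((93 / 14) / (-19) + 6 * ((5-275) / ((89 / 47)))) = -331436 / 20261517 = -0.02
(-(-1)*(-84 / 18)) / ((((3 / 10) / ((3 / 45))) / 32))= -896 / 27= -33.19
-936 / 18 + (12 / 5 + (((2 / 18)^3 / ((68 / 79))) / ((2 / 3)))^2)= -49.60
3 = 3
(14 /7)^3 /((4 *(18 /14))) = 14 /9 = 1.56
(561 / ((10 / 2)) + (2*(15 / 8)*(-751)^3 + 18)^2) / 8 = 201832981001404225221 / 640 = 315364032814694101.91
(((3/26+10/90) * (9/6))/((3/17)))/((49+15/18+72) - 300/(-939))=282013/17893434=0.02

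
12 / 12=1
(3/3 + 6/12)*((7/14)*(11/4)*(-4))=-33/4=-8.25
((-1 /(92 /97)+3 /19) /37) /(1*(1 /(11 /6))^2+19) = -189607 /151018460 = -0.00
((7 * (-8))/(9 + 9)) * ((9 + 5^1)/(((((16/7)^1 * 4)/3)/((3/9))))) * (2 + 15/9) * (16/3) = -7546/81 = -93.16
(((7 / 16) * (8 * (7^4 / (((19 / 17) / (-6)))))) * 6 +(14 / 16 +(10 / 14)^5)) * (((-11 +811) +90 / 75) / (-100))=1385067888539663 / 638666000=2168688.94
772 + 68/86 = 772.79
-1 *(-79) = 79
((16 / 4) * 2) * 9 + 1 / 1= 73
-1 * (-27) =27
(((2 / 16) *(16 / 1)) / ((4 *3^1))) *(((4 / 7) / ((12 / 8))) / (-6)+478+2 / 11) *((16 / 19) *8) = 21205504 / 39501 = 536.83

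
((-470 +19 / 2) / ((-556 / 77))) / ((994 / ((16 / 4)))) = 10131 / 39476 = 0.26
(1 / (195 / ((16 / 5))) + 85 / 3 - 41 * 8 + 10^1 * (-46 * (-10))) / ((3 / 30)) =8385682 / 195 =43003.50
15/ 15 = 1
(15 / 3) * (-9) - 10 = -55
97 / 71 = 1.37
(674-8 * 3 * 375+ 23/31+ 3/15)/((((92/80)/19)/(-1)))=98069184/713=137544.44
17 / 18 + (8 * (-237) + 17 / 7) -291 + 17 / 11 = -3024365 / 1386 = -2182.08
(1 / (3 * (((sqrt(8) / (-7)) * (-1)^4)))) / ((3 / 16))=-28 * sqrt(2) / 9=-4.40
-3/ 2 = -1.50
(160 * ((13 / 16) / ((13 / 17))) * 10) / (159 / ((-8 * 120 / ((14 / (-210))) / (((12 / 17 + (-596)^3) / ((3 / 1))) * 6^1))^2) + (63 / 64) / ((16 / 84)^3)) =54333849600 / 4393708520288088929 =0.00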